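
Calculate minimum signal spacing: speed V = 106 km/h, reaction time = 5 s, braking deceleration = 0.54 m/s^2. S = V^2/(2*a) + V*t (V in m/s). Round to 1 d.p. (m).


V = 106 / 3.6 = 29.4444 m/s
Braking distance = 29.4444^2 / (2*0.54) = 802.7549 m
Sighting distance = 29.4444 * 5 = 147.2222 m
S = 802.7549 + 147.2222 = 950.0 m

950.0


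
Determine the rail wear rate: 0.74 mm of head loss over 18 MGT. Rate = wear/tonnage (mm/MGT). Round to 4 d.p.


Wear rate = total wear / cumulative tonnage
Rate = 0.74 / 18
Rate = 0.0411 mm/MGT

0.0411


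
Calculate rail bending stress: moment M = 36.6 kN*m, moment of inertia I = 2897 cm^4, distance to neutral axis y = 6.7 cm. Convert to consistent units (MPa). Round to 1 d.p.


Convert units:
M = 36.6 kN*m = 36600000 N*mm
y = 6.7 cm = 67 mm
I = 2897 cm^4 = 28970000 mm^4
sigma = 36600000 * 67 / 28970000
sigma = 84.6 MPa

84.6


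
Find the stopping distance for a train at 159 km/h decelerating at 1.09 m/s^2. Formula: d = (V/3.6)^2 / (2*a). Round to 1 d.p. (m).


Convert speed: V = 159 / 3.6 = 44.1667 m/s
V^2 = 1950.6944
d = 1950.6944 / (2 * 1.09)
d = 1950.6944 / 2.18
d = 894.8 m

894.8


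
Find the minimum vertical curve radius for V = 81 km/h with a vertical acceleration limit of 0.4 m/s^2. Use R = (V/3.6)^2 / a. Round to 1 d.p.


Convert speed: V = 81 / 3.6 = 22.5 m/s
V^2 = 506.25 m^2/s^2
R_v = 506.25 / 0.4
R_v = 1265.6 m

1265.6


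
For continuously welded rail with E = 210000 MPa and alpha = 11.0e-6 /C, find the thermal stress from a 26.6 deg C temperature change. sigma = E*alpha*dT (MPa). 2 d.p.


sigma = E * alpha * dT
sigma = 210000 * 11.0e-6 * 26.6
sigma = 2.31 * 26.6
sigma = 61.45 MPa

61.45


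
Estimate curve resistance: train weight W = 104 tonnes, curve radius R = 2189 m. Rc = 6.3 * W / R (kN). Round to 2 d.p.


Rc = 6.3 * W / R
Rc = 6.3 * 104 / 2189
Rc = 655.2 / 2189
Rc = 0.30 kN

0.30


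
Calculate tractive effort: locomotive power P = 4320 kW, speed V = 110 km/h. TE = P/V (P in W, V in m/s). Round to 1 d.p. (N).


Convert: P = 4320 kW = 4320000 W
V = 110 / 3.6 = 30.5556 m/s
TE = 4320000 / 30.5556
TE = 141381.8 N

141381.8


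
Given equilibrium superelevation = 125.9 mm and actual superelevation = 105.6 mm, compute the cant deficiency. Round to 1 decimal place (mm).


Cant deficiency = equilibrium cant - actual cant
CD = 125.9 - 105.6
CD = 20.3 mm

20.3


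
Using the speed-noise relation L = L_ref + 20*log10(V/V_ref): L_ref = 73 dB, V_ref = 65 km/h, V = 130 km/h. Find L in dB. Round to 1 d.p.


V/V_ref = 130 / 65 = 2.0
log10(2.0) = 0.30103
20 * 0.30103 = 6.0206
L = 73 + 6.0206 = 79.0 dB

79.0


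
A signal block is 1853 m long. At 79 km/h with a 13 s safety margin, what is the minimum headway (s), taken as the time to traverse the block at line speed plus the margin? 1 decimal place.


V = 79 / 3.6 = 21.9444 m/s
Block traversal time = 1853 / 21.9444 = 84.4405 s
Headway = 84.4405 + 13
Headway = 97.4 s

97.4


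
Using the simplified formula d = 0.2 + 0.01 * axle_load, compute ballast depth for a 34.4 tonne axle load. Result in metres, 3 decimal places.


d = 0.2 + 0.01 * 34.4
d = 0.2 + 0.344
d = 0.544 m

0.544


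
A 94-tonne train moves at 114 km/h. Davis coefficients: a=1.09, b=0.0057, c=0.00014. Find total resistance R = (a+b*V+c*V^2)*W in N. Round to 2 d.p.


b*V = 0.0057 * 114 = 0.6498
c*V^2 = 0.00014 * 12996 = 1.81944
R_per_t = 1.09 + 0.6498 + 1.81944 = 3.55924 N/t
R_total = 3.55924 * 94 = 334.57 N

334.57


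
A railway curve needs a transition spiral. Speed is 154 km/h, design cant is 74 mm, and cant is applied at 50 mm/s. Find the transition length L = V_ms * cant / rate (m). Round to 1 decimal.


Convert speed: V = 154 / 3.6 = 42.7778 m/s
L = 42.7778 * 74 / 50
L = 3165.5556 / 50
L = 63.3 m

63.3


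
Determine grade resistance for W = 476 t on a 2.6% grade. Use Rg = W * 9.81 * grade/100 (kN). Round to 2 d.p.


Rg = W * 9.81 * grade / 100
Rg = 476 * 9.81 * 2.6 / 100
Rg = 4669.56 * 0.026
Rg = 121.41 kN

121.41


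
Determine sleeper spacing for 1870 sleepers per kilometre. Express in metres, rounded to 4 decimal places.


Spacing = 1000 m / number of sleepers
Spacing = 1000 / 1870
Spacing = 0.5348 m

0.5348


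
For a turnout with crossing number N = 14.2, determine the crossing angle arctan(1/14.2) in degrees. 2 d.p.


1/N = 1/14.2 = 0.070423
angle = arctan(0.070423) = 0.070306 rad
angle = 0.070306 * 180/pi = 4.03 degrees

4.03


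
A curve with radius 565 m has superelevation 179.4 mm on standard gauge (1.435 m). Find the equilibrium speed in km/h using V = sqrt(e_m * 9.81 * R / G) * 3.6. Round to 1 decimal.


Convert cant: e = 179.4 mm = 0.1794 m
V_ms = sqrt(0.1794 * 9.81 * 565 / 1.435)
V_ms = sqrt(692.927812) = 26.3235 m/s
V = 26.3235 * 3.6 = 94.8 km/h

94.8


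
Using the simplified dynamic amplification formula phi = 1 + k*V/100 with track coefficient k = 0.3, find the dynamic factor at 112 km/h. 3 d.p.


phi = 1 + k * V / 100
phi = 1 + 0.3 * 112 / 100
phi = 1 + 0.336
phi = 1.336

1.336


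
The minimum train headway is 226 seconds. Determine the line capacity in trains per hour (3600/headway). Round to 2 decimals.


Capacity = 3600 / headway
Capacity = 3600 / 226
Capacity = 15.93 trains/hour

15.93


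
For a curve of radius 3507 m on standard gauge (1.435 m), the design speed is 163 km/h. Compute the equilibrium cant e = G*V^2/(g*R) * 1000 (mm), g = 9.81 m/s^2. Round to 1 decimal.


Convert speed: V = 163 / 3.6 = 45.2778 m/s
Apply formula: e = 1.435 * 45.2778^2 / (9.81 * 3507)
e = 1.435 * 2050.0772 / 34403.67
e = 0.08551 m = 85.5 mm

85.5


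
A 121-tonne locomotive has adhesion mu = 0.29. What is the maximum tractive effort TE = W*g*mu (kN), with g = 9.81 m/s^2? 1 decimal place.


TE_max = W * g * mu
TE_max = 121 * 9.81 * 0.29
TE_max = 1187.01 * 0.29
TE_max = 344.2 kN

344.2


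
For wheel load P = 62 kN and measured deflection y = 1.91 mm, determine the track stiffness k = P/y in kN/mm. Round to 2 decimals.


Track stiffness k = P / y
k = 62 / 1.91
k = 32.46 kN/mm

32.46


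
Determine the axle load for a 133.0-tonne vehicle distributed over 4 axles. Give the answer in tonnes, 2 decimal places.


Load per axle = total weight / number of axles
Load = 133.0 / 4
Load = 33.25 tonnes

33.25


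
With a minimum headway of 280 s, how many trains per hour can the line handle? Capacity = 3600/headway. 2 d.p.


Capacity = 3600 / headway
Capacity = 3600 / 280
Capacity = 12.86 trains/hour

12.86


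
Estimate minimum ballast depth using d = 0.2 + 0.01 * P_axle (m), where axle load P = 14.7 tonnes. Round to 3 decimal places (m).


d = 0.2 + 0.01 * 14.7
d = 0.2 + 0.147
d = 0.347 m

0.347


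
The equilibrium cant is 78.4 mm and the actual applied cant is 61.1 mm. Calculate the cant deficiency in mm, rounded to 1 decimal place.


Cant deficiency = equilibrium cant - actual cant
CD = 78.4 - 61.1
CD = 17.3 mm

17.3


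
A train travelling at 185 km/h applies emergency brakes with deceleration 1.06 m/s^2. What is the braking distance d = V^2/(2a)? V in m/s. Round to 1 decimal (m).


Convert speed: V = 185 / 3.6 = 51.3889 m/s
V^2 = 2640.8179
d = 2640.8179 / (2 * 1.06)
d = 2640.8179 / 2.12
d = 1245.7 m

1245.7


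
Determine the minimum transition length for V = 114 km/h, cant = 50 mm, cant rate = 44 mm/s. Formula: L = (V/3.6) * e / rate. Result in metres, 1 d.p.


Convert speed: V = 114 / 3.6 = 31.6667 m/s
L = 31.6667 * 50 / 44
L = 1583.3333 / 44
L = 36.0 m

36.0


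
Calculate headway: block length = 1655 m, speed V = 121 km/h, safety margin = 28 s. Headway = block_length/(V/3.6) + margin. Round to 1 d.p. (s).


V = 121 / 3.6 = 33.6111 m/s
Block traversal time = 1655 / 33.6111 = 49.2397 s
Headway = 49.2397 + 28
Headway = 77.2 s

77.2


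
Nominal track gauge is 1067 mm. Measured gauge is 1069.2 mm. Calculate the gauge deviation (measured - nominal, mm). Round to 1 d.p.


Deviation = measured - nominal
Deviation = 1069.2 - 1067
Deviation = 2.2 mm

2.2


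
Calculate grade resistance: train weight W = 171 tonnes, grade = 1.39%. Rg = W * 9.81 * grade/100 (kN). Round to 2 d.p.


Rg = W * 9.81 * grade / 100
Rg = 171 * 9.81 * 1.39 / 100
Rg = 1677.51 * 0.0139
Rg = 23.32 kN

23.32


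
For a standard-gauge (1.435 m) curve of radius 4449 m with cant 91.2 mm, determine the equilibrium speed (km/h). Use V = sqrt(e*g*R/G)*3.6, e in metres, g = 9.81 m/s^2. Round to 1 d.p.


Convert cant: e = 91.2 mm = 0.0912 m
V_ms = sqrt(0.0912 * 9.81 * 4449 / 1.435)
V_ms = sqrt(2773.794932) = 52.6668 m/s
V = 52.6668 * 3.6 = 189.6 km/h

189.6


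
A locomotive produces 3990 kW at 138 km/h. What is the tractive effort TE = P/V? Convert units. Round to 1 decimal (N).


Convert: P = 3990 kW = 3990000 W
V = 138 / 3.6 = 38.3333 m/s
TE = 3990000 / 38.3333
TE = 104087.0 N

104087.0


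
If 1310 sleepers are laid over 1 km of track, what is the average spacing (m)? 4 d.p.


Spacing = 1000 m / number of sleepers
Spacing = 1000 / 1310
Spacing = 0.7634 m

0.7634


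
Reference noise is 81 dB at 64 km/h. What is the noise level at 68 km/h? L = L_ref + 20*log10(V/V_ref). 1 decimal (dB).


V/V_ref = 68 / 64 = 1.0625
log10(1.0625) = 0.026329
20 * 0.026329 = 0.5266
L = 81 + 0.5266 = 81.5 dB

81.5


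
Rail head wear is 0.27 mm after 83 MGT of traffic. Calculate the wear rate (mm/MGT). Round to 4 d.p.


Wear rate = total wear / cumulative tonnage
Rate = 0.27 / 83
Rate = 0.0033 mm/MGT

0.0033


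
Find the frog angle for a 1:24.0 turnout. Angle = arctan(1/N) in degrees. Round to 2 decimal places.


1/N = 1/24.0 = 0.041667
angle = arctan(0.041667) = 0.041643 rad
angle = 0.041643 * 180/pi = 2.39 degrees

2.39


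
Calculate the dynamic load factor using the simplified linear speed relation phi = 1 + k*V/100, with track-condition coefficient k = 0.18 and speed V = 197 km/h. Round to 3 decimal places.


phi = 1 + k * V / 100
phi = 1 + 0.18 * 197 / 100
phi = 1 + 0.3546
phi = 1.355

1.355


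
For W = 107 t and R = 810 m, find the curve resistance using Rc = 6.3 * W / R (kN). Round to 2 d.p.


Rc = 6.3 * W / R
Rc = 6.3 * 107 / 810
Rc = 674.1 / 810
Rc = 0.83 kN

0.83


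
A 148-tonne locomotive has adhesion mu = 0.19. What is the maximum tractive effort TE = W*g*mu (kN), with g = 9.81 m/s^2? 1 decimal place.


TE_max = W * g * mu
TE_max = 148 * 9.81 * 0.19
TE_max = 1451.88 * 0.19
TE_max = 275.9 kN

275.9


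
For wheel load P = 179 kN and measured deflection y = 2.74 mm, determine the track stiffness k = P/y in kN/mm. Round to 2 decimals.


Track stiffness k = P / y
k = 179 / 2.74
k = 65.33 kN/mm

65.33


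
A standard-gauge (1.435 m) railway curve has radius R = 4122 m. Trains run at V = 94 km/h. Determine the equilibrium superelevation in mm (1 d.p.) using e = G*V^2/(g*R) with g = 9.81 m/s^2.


Convert speed: V = 94 / 3.6 = 26.1111 m/s
Apply formula: e = 1.435 * 26.1111^2 / (9.81 * 4122)
e = 1.435 * 681.7901 / 40436.82
e = 0.024195 m = 24.2 mm

24.2


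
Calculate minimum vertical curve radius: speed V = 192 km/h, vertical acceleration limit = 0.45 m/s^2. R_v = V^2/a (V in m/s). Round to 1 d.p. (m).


Convert speed: V = 192 / 3.6 = 53.3333 m/s
V^2 = 2844.4444 m^2/s^2
R_v = 2844.4444 / 0.45
R_v = 6321.0 m

6321.0


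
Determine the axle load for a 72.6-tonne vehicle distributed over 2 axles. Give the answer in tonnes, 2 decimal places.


Load per axle = total weight / number of axles
Load = 72.6 / 2
Load = 36.30 tonnes

36.30


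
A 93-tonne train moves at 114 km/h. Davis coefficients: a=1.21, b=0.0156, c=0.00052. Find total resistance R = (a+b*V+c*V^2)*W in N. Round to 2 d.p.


b*V = 0.0156 * 114 = 1.7784
c*V^2 = 0.00052 * 12996 = 6.75792
R_per_t = 1.21 + 1.7784 + 6.75792 = 9.74632 N/t
R_total = 9.74632 * 93 = 906.41 N

906.41


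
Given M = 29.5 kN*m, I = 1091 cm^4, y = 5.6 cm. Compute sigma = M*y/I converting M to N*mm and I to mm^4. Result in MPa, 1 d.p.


Convert units:
M = 29.5 kN*m = 29500000 N*mm
y = 5.6 cm = 56 mm
I = 1091 cm^4 = 10910000 mm^4
sigma = 29500000 * 56 / 10910000
sigma = 151.4 MPa

151.4


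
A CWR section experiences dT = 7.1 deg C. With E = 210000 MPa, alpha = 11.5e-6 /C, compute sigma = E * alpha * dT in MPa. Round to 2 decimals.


sigma = E * alpha * dT
sigma = 210000 * 11.5e-6 * 7.1
sigma = 2.415 * 7.1
sigma = 17.15 MPa

17.15


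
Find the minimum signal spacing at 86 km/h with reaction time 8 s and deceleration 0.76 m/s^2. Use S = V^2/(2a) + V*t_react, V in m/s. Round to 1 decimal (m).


V = 86 / 3.6 = 23.8889 m/s
Braking distance = 23.8889^2 / (2*0.76) = 375.4467 m
Sighting distance = 23.8889 * 8 = 191.1111 m
S = 375.4467 + 191.1111 = 566.6 m

566.6


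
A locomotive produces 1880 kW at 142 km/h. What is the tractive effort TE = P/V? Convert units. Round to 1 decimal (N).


Convert: P = 1880 kW = 1880000 W
V = 142 / 3.6 = 39.4444 m/s
TE = 1880000 / 39.4444
TE = 47662.0 N

47662.0


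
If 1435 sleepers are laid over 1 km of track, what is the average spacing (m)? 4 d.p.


Spacing = 1000 m / number of sleepers
Spacing = 1000 / 1435
Spacing = 0.6969 m

0.6969


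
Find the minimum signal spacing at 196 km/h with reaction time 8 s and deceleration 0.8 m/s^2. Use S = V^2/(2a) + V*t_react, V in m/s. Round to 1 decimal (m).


V = 196 / 3.6 = 54.4444 m/s
Braking distance = 54.4444^2 / (2*0.8) = 1852.6235 m
Sighting distance = 54.4444 * 8 = 435.5556 m
S = 1852.6235 + 435.5556 = 2288.2 m

2288.2


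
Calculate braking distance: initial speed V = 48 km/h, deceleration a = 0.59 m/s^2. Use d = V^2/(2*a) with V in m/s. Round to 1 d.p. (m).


Convert speed: V = 48 / 3.6 = 13.3333 m/s
V^2 = 177.7778
d = 177.7778 / (2 * 0.59)
d = 177.7778 / 1.18
d = 150.7 m

150.7


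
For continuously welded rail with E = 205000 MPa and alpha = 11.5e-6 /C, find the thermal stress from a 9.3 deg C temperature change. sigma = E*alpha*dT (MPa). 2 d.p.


sigma = E * alpha * dT
sigma = 205000 * 11.5e-6 * 9.3
sigma = 2.3575 * 9.3
sigma = 21.92 MPa

21.92


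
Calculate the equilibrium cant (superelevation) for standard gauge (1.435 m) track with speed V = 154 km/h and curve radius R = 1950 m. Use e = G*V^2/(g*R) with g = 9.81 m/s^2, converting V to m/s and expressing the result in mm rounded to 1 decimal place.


Convert speed: V = 154 / 3.6 = 42.7778 m/s
Apply formula: e = 1.435 * 42.7778^2 / (9.81 * 1950)
e = 1.435 * 1829.9383 / 19129.5
e = 0.137273 m = 137.3 mm

137.3


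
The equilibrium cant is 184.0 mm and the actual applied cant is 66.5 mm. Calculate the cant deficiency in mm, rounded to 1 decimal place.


Cant deficiency = equilibrium cant - actual cant
CD = 184.0 - 66.5
CD = 117.5 mm

117.5


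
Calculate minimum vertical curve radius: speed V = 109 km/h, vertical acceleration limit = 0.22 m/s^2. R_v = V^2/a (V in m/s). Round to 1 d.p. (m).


Convert speed: V = 109 / 3.6 = 30.2778 m/s
V^2 = 916.7438 m^2/s^2
R_v = 916.7438 / 0.22
R_v = 4167.0 m

4167.0


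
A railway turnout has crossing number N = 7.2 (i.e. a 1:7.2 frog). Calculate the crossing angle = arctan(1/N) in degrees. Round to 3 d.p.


1/N = 1/7.2 = 0.138889
angle = arctan(0.138889) = 0.138006 rad
angle = 0.138006 * 180/pi = 7.907 degrees

7.907


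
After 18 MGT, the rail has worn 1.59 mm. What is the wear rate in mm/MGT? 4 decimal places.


Wear rate = total wear / cumulative tonnage
Rate = 1.59 / 18
Rate = 0.0883 mm/MGT

0.0883


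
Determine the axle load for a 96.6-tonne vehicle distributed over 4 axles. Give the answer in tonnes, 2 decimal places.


Load per axle = total weight / number of axles
Load = 96.6 / 4
Load = 24.15 tonnes

24.15


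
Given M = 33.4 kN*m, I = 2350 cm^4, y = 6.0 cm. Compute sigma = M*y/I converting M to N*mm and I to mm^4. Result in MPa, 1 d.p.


Convert units:
M = 33.4 kN*m = 33400000 N*mm
y = 6.0 cm = 60 mm
I = 2350 cm^4 = 23500000 mm^4
sigma = 33400000 * 60 / 23500000
sigma = 85.3 MPa

85.3


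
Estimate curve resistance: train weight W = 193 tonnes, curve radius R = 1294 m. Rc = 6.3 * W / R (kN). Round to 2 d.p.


Rc = 6.3 * W / R
Rc = 6.3 * 193 / 1294
Rc = 1215.9 / 1294
Rc = 0.94 kN

0.94


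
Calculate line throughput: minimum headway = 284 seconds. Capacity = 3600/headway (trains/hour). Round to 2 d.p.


Capacity = 3600 / headway
Capacity = 3600 / 284
Capacity = 12.68 trains/hour

12.68


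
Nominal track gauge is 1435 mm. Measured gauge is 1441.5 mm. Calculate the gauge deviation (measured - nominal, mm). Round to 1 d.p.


Deviation = measured - nominal
Deviation = 1441.5 - 1435
Deviation = 6.5 mm

6.5


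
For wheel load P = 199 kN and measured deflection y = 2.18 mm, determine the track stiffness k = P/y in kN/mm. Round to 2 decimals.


Track stiffness k = P / y
k = 199 / 2.18
k = 91.28 kN/mm

91.28


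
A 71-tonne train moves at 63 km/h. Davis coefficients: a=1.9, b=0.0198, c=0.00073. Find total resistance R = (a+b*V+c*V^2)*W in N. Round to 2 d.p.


b*V = 0.0198 * 63 = 1.2474
c*V^2 = 0.00073 * 3969 = 2.89737
R_per_t = 1.9 + 1.2474 + 2.89737 = 6.04477 N/t
R_total = 6.04477 * 71 = 429.18 N

429.18


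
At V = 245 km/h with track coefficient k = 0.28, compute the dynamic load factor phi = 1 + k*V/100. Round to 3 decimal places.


phi = 1 + k * V / 100
phi = 1 + 0.28 * 245 / 100
phi = 1 + 0.686
phi = 1.686

1.686


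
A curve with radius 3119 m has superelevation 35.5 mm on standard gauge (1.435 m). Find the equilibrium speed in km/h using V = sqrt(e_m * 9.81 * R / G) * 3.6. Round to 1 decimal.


Convert cant: e = 35.5 mm = 0.0355 m
V_ms = sqrt(0.0355 * 9.81 * 3119 / 1.435)
V_ms = sqrt(756.938916) = 27.5125 m/s
V = 27.5125 * 3.6 = 99.0 km/h

99.0


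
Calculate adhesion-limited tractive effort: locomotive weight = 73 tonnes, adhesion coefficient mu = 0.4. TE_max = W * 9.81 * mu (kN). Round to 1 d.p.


TE_max = W * g * mu
TE_max = 73 * 9.81 * 0.4
TE_max = 716.13 * 0.4
TE_max = 286.5 kN

286.5


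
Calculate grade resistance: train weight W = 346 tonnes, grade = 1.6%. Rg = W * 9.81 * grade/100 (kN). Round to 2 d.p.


Rg = W * 9.81 * grade / 100
Rg = 346 * 9.81 * 1.6 / 100
Rg = 3394.26 * 0.016
Rg = 54.31 kN

54.31


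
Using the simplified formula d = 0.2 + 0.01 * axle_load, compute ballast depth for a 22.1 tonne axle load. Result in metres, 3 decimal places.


d = 0.2 + 0.01 * 22.1
d = 0.2 + 0.221
d = 0.421 m

0.421


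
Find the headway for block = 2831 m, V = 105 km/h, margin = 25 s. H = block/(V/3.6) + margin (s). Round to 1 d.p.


V = 105 / 3.6 = 29.1667 m/s
Block traversal time = 2831 / 29.1667 = 97.0629 s
Headway = 97.0629 + 25
Headway = 122.1 s

122.1


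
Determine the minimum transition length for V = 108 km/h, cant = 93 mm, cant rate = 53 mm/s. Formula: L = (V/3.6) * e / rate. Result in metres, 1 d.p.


Convert speed: V = 108 / 3.6 = 30.0 m/s
L = 30.0 * 93 / 53
L = 2790.0 / 53
L = 52.6 m

52.6


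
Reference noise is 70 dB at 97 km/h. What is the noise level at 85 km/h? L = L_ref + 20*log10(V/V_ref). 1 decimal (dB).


V/V_ref = 85 / 97 = 0.876289
log10(0.876289) = -0.057353
20 * -0.057353 = -1.1471
L = 70 + -1.1471 = 68.9 dB

68.9


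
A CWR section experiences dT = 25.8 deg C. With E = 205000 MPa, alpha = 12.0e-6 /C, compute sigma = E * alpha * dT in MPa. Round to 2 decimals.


sigma = E * alpha * dT
sigma = 205000 * 12.0e-6 * 25.8
sigma = 2.46 * 25.8
sigma = 63.47 MPa

63.47


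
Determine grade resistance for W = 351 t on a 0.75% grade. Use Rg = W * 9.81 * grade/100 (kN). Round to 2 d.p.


Rg = W * 9.81 * grade / 100
Rg = 351 * 9.81 * 0.75 / 100
Rg = 3443.31 * 0.0075
Rg = 25.82 kN

25.82


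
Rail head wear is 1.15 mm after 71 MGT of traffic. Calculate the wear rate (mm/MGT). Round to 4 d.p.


Wear rate = total wear / cumulative tonnage
Rate = 1.15 / 71
Rate = 0.0162 mm/MGT

0.0162


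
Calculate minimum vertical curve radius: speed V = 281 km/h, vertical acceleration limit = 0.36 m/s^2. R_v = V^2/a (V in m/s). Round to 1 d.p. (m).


Convert speed: V = 281 / 3.6 = 78.0556 m/s
V^2 = 6092.6698 m^2/s^2
R_v = 6092.6698 / 0.36
R_v = 16924.1 m

16924.1


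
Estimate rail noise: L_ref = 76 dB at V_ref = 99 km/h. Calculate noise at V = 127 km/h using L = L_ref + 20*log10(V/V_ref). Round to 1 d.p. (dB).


V/V_ref = 127 / 99 = 1.282828
log10(1.282828) = 0.108169
20 * 0.108169 = 2.1634
L = 76 + 2.1634 = 78.2 dB

78.2


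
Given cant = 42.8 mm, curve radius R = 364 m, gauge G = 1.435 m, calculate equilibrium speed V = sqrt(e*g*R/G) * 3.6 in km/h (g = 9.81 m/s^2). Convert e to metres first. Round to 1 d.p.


Convert cant: e = 42.8 mm = 0.0428 m
V_ms = sqrt(0.0428 * 9.81 * 364 / 1.435)
V_ms = sqrt(106.503102) = 10.32 m/s
V = 10.32 * 3.6 = 37.2 km/h

37.2


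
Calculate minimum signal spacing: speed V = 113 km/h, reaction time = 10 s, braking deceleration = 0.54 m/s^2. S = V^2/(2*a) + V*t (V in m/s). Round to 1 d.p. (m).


V = 113 / 3.6 = 31.3889 m/s
Braking distance = 31.3889^2 / (2*0.54) = 912.2799 m
Sighting distance = 31.3889 * 10 = 313.8889 m
S = 912.2799 + 313.8889 = 1226.2 m

1226.2


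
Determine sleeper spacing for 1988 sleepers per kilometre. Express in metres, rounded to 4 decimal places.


Spacing = 1000 m / number of sleepers
Spacing = 1000 / 1988
Spacing = 0.5030 m

0.5030


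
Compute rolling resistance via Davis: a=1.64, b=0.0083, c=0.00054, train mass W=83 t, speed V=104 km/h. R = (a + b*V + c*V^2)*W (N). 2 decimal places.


b*V = 0.0083 * 104 = 0.8632
c*V^2 = 0.00054 * 10816 = 5.84064
R_per_t = 1.64 + 0.8632 + 5.84064 = 8.34384 N/t
R_total = 8.34384 * 83 = 692.54 N

692.54


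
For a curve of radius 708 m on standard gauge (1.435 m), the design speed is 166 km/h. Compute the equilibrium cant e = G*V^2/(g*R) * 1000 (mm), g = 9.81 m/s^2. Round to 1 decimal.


Convert speed: V = 166 / 3.6 = 46.1111 m/s
Apply formula: e = 1.435 * 46.1111^2 / (9.81 * 708)
e = 1.435 * 2126.2346 / 6945.48
e = 0.4393 m = 439.3 mm

439.3


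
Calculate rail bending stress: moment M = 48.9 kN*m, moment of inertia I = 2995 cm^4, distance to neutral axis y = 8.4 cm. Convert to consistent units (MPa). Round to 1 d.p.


Convert units:
M = 48.9 kN*m = 48900000 N*mm
y = 8.4 cm = 84 mm
I = 2995 cm^4 = 29950000 mm^4
sigma = 48900000 * 84 / 29950000
sigma = 137.1 MPa

137.1


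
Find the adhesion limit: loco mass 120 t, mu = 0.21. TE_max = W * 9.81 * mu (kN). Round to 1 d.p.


TE_max = W * g * mu
TE_max = 120 * 9.81 * 0.21
TE_max = 1177.2 * 0.21
TE_max = 247.2 kN

247.2


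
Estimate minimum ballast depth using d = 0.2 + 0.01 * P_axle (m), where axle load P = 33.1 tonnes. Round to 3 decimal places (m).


d = 0.2 + 0.01 * 33.1
d = 0.2 + 0.331
d = 0.531 m

0.531


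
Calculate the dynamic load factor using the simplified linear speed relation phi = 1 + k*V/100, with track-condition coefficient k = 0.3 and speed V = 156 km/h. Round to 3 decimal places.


phi = 1 + k * V / 100
phi = 1 + 0.3 * 156 / 100
phi = 1 + 0.468
phi = 1.468

1.468


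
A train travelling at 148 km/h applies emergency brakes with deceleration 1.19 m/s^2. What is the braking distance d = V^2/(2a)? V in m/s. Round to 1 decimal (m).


Convert speed: V = 148 / 3.6 = 41.1111 m/s
V^2 = 1690.1235
d = 1690.1235 / (2 * 1.19)
d = 1690.1235 / 2.38
d = 710.1 m

710.1


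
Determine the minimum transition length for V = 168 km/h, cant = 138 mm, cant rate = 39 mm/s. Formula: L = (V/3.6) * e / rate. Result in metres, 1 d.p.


Convert speed: V = 168 / 3.6 = 46.6667 m/s
L = 46.6667 * 138 / 39
L = 6440.0 / 39
L = 165.1 m

165.1


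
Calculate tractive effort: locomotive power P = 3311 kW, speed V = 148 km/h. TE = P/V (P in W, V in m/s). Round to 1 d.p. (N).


Convert: P = 3311 kW = 3311000 W
V = 148 / 3.6 = 41.1111 m/s
TE = 3311000 / 41.1111
TE = 80537.8 N

80537.8


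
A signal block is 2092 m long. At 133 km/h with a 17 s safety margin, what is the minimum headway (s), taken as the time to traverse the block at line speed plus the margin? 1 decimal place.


V = 133 / 3.6 = 36.9444 m/s
Block traversal time = 2092 / 36.9444 = 56.6256 s
Headway = 56.6256 + 17
Headway = 73.6 s

73.6


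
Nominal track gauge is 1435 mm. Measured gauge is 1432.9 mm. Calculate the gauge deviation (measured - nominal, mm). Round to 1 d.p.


Deviation = measured - nominal
Deviation = 1432.9 - 1435
Deviation = -2.1 mm

-2.1


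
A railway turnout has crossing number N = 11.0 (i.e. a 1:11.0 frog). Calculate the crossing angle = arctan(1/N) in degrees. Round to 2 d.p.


1/N = 1/11.0 = 0.090909
angle = arctan(0.090909) = 0.09066 rad
angle = 0.09066 * 180/pi = 5.19 degrees

5.19


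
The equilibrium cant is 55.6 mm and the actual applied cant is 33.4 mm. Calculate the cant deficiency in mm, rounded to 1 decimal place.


Cant deficiency = equilibrium cant - actual cant
CD = 55.6 - 33.4
CD = 22.2 mm

22.2


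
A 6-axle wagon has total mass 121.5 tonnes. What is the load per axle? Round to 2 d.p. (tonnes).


Load per axle = total weight / number of axles
Load = 121.5 / 6
Load = 20.25 tonnes

20.25


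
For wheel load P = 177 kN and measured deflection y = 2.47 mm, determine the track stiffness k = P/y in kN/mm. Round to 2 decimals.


Track stiffness k = P / y
k = 177 / 2.47
k = 71.66 kN/mm

71.66


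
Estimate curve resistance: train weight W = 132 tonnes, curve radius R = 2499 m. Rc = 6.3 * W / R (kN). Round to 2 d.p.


Rc = 6.3 * W / R
Rc = 6.3 * 132 / 2499
Rc = 831.6 / 2499
Rc = 0.33 kN

0.33


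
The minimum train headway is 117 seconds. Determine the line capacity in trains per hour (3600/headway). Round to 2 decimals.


Capacity = 3600 / headway
Capacity = 3600 / 117
Capacity = 30.77 trains/hour

30.77


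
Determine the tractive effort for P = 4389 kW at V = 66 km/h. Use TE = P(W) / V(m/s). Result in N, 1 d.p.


Convert: P = 4389 kW = 4389000 W
V = 66 / 3.6 = 18.3333 m/s
TE = 4389000 / 18.3333
TE = 239400.0 N

239400.0


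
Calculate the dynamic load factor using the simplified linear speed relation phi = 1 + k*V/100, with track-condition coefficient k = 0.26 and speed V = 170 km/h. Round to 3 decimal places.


phi = 1 + k * V / 100
phi = 1 + 0.26 * 170 / 100
phi = 1 + 0.442
phi = 1.442

1.442


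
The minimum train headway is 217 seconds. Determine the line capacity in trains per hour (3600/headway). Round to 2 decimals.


Capacity = 3600 / headway
Capacity = 3600 / 217
Capacity = 16.59 trains/hour

16.59


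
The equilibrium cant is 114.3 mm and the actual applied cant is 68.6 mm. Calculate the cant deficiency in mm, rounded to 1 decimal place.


Cant deficiency = equilibrium cant - actual cant
CD = 114.3 - 68.6
CD = 45.7 mm

45.7


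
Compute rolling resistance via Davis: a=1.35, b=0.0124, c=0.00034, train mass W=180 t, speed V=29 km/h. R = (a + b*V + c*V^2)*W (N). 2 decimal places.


b*V = 0.0124 * 29 = 0.3596
c*V^2 = 0.00034 * 841 = 0.28594
R_per_t = 1.35 + 0.3596 + 0.28594 = 1.99554 N/t
R_total = 1.99554 * 180 = 359.20 N

359.20


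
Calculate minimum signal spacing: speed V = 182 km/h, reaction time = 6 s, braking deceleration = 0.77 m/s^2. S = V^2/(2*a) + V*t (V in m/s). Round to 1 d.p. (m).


V = 182 / 3.6 = 50.5556 m/s
Braking distance = 50.5556^2 / (2*0.77) = 1659.6521 m
Sighting distance = 50.5556 * 6 = 303.3333 m
S = 1659.6521 + 303.3333 = 1963.0 m

1963.0


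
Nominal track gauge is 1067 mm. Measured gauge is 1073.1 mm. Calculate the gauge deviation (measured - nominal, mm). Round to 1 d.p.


Deviation = measured - nominal
Deviation = 1073.1 - 1067
Deviation = 6.1 mm

6.1


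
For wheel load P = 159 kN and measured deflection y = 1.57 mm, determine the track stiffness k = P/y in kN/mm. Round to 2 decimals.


Track stiffness k = P / y
k = 159 / 1.57
k = 101.27 kN/mm

101.27


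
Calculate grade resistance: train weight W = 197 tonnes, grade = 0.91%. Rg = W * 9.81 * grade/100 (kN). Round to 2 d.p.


Rg = W * 9.81 * grade / 100
Rg = 197 * 9.81 * 0.91 / 100
Rg = 1932.57 * 0.0091
Rg = 17.59 kN

17.59


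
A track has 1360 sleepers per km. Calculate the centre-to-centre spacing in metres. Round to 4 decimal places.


Spacing = 1000 m / number of sleepers
Spacing = 1000 / 1360
Spacing = 0.7353 m

0.7353


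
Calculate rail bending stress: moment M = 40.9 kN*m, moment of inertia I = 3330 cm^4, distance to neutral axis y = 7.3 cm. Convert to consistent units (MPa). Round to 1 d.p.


Convert units:
M = 40.9 kN*m = 40900000 N*mm
y = 7.3 cm = 73 mm
I = 3330 cm^4 = 33300000 mm^4
sigma = 40900000 * 73 / 33300000
sigma = 89.7 MPa

89.7


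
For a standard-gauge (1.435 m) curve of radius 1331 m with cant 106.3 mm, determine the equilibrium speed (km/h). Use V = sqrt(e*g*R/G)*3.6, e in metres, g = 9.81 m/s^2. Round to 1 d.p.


Convert cant: e = 106.3 mm = 0.1063 m
V_ms = sqrt(0.1063 * 9.81 * 1331 / 1.435)
V_ms = sqrt(967.227033) = 31.1003 m/s
V = 31.1003 * 3.6 = 112.0 km/h

112.0


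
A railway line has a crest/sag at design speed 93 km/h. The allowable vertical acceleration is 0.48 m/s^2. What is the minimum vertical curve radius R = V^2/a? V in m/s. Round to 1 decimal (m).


Convert speed: V = 93 / 3.6 = 25.8333 m/s
V^2 = 667.3611 m^2/s^2
R_v = 667.3611 / 0.48
R_v = 1390.3 m

1390.3


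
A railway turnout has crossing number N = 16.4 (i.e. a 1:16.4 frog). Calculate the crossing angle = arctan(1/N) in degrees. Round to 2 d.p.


1/N = 1/16.4 = 0.060976
angle = arctan(0.060976) = 0.0609 rad
angle = 0.0609 * 180/pi = 3.49 degrees

3.49


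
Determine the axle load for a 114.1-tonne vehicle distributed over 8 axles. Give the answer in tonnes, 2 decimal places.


Load per axle = total weight / number of axles
Load = 114.1 / 8
Load = 14.26 tonnes

14.26


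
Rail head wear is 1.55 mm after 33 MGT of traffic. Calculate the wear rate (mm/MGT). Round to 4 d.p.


Wear rate = total wear / cumulative tonnage
Rate = 1.55 / 33
Rate = 0.0470 mm/MGT

0.0470


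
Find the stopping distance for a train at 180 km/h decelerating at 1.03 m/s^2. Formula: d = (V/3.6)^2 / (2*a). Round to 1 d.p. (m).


Convert speed: V = 180 / 3.6 = 50.0 m/s
V^2 = 2500.0
d = 2500.0 / (2 * 1.03)
d = 2500.0 / 2.06
d = 1213.6 m

1213.6


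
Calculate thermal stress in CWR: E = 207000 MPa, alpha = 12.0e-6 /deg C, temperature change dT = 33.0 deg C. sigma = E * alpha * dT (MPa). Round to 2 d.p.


sigma = E * alpha * dT
sigma = 207000 * 12.0e-6 * 33.0
sigma = 2.484 * 33.0
sigma = 81.97 MPa

81.97


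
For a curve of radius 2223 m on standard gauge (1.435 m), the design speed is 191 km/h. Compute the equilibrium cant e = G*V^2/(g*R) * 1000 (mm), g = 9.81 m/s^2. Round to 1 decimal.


Convert speed: V = 191 / 3.6 = 53.0556 m/s
Apply formula: e = 1.435 * 53.0556^2 / (9.81 * 2223)
e = 1.435 * 2814.892 / 21807.63
e = 0.185227 m = 185.2 mm

185.2


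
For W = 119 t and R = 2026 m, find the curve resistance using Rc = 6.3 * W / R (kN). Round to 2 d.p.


Rc = 6.3 * W / R
Rc = 6.3 * 119 / 2026
Rc = 749.7 / 2026
Rc = 0.37 kN

0.37


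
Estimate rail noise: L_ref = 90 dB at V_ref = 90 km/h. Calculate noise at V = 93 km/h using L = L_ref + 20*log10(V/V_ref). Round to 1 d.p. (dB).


V/V_ref = 93 / 90 = 1.033333
log10(1.033333) = 0.01424
20 * 0.01424 = 0.2848
L = 90 + 0.2848 = 90.3 dB

90.3


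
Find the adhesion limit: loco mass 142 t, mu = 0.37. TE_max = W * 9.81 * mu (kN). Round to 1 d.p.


TE_max = W * g * mu
TE_max = 142 * 9.81 * 0.37
TE_max = 1393.02 * 0.37
TE_max = 515.4 kN

515.4


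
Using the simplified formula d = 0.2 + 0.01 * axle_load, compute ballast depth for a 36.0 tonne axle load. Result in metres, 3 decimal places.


d = 0.2 + 0.01 * 36.0
d = 0.2 + 0.36
d = 0.560 m

0.560


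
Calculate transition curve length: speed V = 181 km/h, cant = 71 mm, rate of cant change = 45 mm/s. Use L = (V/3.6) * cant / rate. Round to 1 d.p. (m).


Convert speed: V = 181 / 3.6 = 50.2778 m/s
L = 50.2778 * 71 / 45
L = 3569.7222 / 45
L = 79.3 m

79.3


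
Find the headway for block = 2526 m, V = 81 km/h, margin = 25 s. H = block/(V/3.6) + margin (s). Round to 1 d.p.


V = 81 / 3.6 = 22.5 m/s
Block traversal time = 2526 / 22.5 = 112.2667 s
Headway = 112.2667 + 25
Headway = 137.3 s

137.3


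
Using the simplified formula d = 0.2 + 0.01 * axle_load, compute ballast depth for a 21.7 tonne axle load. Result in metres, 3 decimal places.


d = 0.2 + 0.01 * 21.7
d = 0.2 + 0.217
d = 0.417 m

0.417


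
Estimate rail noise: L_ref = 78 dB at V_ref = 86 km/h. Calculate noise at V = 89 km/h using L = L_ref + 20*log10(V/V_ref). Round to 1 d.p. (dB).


V/V_ref = 89 / 86 = 1.034884
log10(1.034884) = 0.014892
20 * 0.014892 = 0.2978
L = 78 + 0.2978 = 78.3 dB

78.3


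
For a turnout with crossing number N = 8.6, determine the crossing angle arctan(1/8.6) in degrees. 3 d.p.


1/N = 1/8.6 = 0.116279
angle = arctan(0.116279) = 0.115759 rad
angle = 0.115759 * 180/pi = 6.633 degrees

6.633


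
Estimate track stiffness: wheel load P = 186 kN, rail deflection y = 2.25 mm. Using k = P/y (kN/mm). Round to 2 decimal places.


Track stiffness k = P / y
k = 186 / 2.25
k = 82.67 kN/mm

82.67


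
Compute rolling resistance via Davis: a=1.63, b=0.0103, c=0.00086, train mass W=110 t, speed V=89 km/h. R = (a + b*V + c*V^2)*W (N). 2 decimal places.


b*V = 0.0103 * 89 = 0.9167
c*V^2 = 0.00086 * 7921 = 6.81206
R_per_t = 1.63 + 0.9167 + 6.81206 = 9.35876 N/t
R_total = 9.35876 * 110 = 1029.46 N

1029.46


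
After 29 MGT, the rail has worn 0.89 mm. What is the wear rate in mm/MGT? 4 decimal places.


Wear rate = total wear / cumulative tonnage
Rate = 0.89 / 29
Rate = 0.0307 mm/MGT

0.0307


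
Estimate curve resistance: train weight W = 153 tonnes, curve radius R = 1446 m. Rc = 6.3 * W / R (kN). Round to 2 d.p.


Rc = 6.3 * W / R
Rc = 6.3 * 153 / 1446
Rc = 963.9 / 1446
Rc = 0.67 kN

0.67


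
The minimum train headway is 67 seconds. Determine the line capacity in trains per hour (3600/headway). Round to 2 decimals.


Capacity = 3600 / headway
Capacity = 3600 / 67
Capacity = 53.73 trains/hour

53.73


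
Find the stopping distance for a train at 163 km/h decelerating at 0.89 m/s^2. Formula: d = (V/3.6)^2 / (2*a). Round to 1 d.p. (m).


Convert speed: V = 163 / 3.6 = 45.2778 m/s
V^2 = 2050.0772
d = 2050.0772 / (2 * 0.89)
d = 2050.0772 / 1.78
d = 1151.7 m

1151.7


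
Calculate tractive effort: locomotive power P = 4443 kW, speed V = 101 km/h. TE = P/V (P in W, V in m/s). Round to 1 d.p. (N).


Convert: P = 4443 kW = 4443000 W
V = 101 / 3.6 = 28.0556 m/s
TE = 4443000 / 28.0556
TE = 158364.4 N

158364.4


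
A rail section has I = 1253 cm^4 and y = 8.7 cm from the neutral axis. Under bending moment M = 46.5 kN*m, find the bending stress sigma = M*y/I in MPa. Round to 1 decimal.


Convert units:
M = 46.5 kN*m = 46500000 N*mm
y = 8.7 cm = 87 mm
I = 1253 cm^4 = 12530000 mm^4
sigma = 46500000 * 87 / 12530000
sigma = 322.9 MPa

322.9


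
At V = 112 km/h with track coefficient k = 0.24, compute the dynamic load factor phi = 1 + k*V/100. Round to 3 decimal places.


phi = 1 + k * V / 100
phi = 1 + 0.24 * 112 / 100
phi = 1 + 0.2688
phi = 1.269

1.269


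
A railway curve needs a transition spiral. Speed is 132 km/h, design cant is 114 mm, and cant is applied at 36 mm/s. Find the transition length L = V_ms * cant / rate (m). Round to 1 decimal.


Convert speed: V = 132 / 3.6 = 36.6667 m/s
L = 36.6667 * 114 / 36
L = 4180.0 / 36
L = 116.1 m

116.1


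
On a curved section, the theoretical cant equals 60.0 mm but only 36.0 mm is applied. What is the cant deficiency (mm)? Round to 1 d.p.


Cant deficiency = equilibrium cant - actual cant
CD = 60.0 - 36.0
CD = 24.0 mm

24.0


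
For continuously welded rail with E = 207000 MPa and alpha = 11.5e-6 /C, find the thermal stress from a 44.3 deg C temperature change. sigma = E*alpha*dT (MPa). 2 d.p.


sigma = E * alpha * dT
sigma = 207000 * 11.5e-6 * 44.3
sigma = 2.3805 * 44.3
sigma = 105.46 MPa

105.46


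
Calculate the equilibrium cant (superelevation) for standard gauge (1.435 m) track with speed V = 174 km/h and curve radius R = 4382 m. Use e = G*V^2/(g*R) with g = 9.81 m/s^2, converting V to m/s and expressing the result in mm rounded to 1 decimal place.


Convert speed: V = 174 / 3.6 = 48.3333 m/s
Apply formula: e = 1.435 * 48.3333^2 / (9.81 * 4382)
e = 1.435 * 2336.1111 / 42987.42
e = 0.077984 m = 78.0 mm

78.0


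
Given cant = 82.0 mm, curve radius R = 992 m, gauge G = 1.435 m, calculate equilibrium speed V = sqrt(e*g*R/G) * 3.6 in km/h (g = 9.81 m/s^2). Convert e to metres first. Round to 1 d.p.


Convert cant: e = 82.0 mm = 0.0820 m
V_ms = sqrt(0.0820 * 9.81 * 992 / 1.435)
V_ms = sqrt(556.086857) = 23.5815 m/s
V = 23.5815 * 3.6 = 84.9 km/h

84.9


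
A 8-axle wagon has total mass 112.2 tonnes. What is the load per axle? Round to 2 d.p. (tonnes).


Load per axle = total weight / number of axles
Load = 112.2 / 8
Load = 14.03 tonnes

14.03


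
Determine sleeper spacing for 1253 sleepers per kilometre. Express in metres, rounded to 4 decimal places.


Spacing = 1000 m / number of sleepers
Spacing = 1000 / 1253
Spacing = 0.7981 m

0.7981


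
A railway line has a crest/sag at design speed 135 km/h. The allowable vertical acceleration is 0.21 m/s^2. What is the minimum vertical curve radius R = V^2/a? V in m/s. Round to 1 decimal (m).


Convert speed: V = 135 / 3.6 = 37.5 m/s
V^2 = 1406.25 m^2/s^2
R_v = 1406.25 / 0.21
R_v = 6696.4 m

6696.4


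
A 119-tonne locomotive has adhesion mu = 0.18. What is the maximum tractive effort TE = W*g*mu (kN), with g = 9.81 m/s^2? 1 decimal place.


TE_max = W * g * mu
TE_max = 119 * 9.81 * 0.18
TE_max = 1167.39 * 0.18
TE_max = 210.1 kN

210.1


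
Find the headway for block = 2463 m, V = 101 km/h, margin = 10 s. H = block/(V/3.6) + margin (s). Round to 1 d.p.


V = 101 / 3.6 = 28.0556 m/s
Block traversal time = 2463 / 28.0556 = 87.7901 s
Headway = 87.7901 + 10
Headway = 97.8 s

97.8


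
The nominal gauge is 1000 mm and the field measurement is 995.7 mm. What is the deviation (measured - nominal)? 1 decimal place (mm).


Deviation = measured - nominal
Deviation = 995.7 - 1000
Deviation = -4.3 mm

-4.3


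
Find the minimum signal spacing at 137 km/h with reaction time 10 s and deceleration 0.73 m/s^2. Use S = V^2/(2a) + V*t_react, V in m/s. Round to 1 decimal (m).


V = 137 / 3.6 = 38.0556 m/s
Braking distance = 38.0556^2 / (2*0.73) = 991.9351 m
Sighting distance = 38.0556 * 10 = 380.5556 m
S = 991.9351 + 380.5556 = 1372.5 m

1372.5


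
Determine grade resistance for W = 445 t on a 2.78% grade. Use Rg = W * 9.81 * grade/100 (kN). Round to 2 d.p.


Rg = W * 9.81 * grade / 100
Rg = 445 * 9.81 * 2.78 / 100
Rg = 4365.45 * 0.0278
Rg = 121.36 kN

121.36


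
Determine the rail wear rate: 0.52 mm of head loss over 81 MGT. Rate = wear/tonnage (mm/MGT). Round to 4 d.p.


Wear rate = total wear / cumulative tonnage
Rate = 0.52 / 81
Rate = 0.0064 mm/MGT

0.0064


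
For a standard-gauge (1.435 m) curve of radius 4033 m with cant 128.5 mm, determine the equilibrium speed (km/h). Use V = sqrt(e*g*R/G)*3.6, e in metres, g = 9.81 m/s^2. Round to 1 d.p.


Convert cant: e = 128.5 mm = 0.1285 m
V_ms = sqrt(0.1285 * 9.81 * 4033 / 1.435)
V_ms = sqrt(3542.814847) = 59.5215 m/s
V = 59.5215 * 3.6 = 214.3 km/h

214.3


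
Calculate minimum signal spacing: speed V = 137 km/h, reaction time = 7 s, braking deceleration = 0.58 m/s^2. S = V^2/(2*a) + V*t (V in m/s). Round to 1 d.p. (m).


V = 137 / 3.6 = 38.0556 m/s
Braking distance = 38.0556^2 / (2*0.58) = 1248.4701 m
Sighting distance = 38.0556 * 7 = 266.3889 m
S = 1248.4701 + 266.3889 = 1514.9 m

1514.9


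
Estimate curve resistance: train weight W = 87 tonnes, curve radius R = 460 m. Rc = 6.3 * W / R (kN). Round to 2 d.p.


Rc = 6.3 * W / R
Rc = 6.3 * 87 / 460
Rc = 548.1 / 460
Rc = 1.19 kN

1.19


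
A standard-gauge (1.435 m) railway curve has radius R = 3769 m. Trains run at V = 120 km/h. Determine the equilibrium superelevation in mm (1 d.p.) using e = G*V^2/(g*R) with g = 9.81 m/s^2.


Convert speed: V = 120 / 3.6 = 33.3333 m/s
Apply formula: e = 1.435 * 33.3333^2 / (9.81 * 3769)
e = 1.435 * 1111.1111 / 36973.89
e = 0.043124 m = 43.1 mm

43.1
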